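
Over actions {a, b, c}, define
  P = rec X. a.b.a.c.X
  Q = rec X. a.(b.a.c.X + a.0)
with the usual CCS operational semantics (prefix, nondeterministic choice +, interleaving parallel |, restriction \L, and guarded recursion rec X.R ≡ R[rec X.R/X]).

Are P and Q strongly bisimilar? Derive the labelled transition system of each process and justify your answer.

P ≁ Q

P's transition system — 4 states:
  p0 = rec X. a.b.a.c.X :: --a--▸ p1
  p1 = b.a.c.(rec X. a.b.a.c.X) :: --b--▸ p2
  p2 = a.c.(rec X. a.b.a.c.X) :: --a--▸ p3
  p3 = c.(rec X. a.b.a.c.X) :: --c--▸ p0
Q's transition system — 5 states:
  q0 = rec X. a.(b.a.c.X + a.0) :: --a--▸ q1
  q1 = b.a.c.(rec X. a.(b.a.c.X + a.0)) + a.0 :: --a--▸ q2, --b--▸ q3
  q2 = 0 :: ∅
  q3 = a.c.(rec X. a.(b.a.c.X + a.0)) :: --a--▸ q4
  q4 = c.(rec X. a.(b.a.c.X + a.0)) :: --c--▸ q0
Partition-refinement fixed point:
  B0 = {p0}
  B1 = {p1}
  B2 = {p2}
  B3 = {p3}
  B4 = {q0}
  B5 = {q1}
  B6 = {q2}
  B7 = {q3}
  B8 = {q4}
p0 ∈ B0, q0 ∈ B4 → different blocks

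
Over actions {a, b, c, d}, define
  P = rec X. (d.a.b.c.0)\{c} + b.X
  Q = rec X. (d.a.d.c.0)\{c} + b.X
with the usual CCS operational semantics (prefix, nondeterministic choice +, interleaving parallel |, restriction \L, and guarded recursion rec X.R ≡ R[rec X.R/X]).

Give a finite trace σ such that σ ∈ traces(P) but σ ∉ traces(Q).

dab

LTS(P): 4 reachable states
  s0 = rec X. (d.a.b.c.0)\{c} + b.X has moves ··b··> s0, ··d··> s1
  s1 = (a.b.c.0)\{c} has moves ··a··> s2
  s2 = (b.c.0)\{c} has moves ··b··> s3
  s3 = (c.0)\{c} has moves stopped
LTS(Q): 4 reachable states
  t0 = rec X. (d.a.d.c.0)\{c} + b.X has moves ··b··> t0, ··d··> t1
  t1 = (a.d.c.0)\{c} has moves ··a··> t2
  t2 = (d.c.0)\{c} has moves ··d··> t3
  t3 = (c.0)\{c} has moves stopped
Executing dab from P (initial set {s0}):
  [1] d ⇒ {s1}
  [2] a ⇒ {s2}
  [3] b ⇒ {s3}
  ✓ P
Executing dab from Q (initial set {t0}):
  [1] d ⇒ {t1}
  [2] a ⇒ {t2}
  [3] b ⇒ ∅ (Q stuck)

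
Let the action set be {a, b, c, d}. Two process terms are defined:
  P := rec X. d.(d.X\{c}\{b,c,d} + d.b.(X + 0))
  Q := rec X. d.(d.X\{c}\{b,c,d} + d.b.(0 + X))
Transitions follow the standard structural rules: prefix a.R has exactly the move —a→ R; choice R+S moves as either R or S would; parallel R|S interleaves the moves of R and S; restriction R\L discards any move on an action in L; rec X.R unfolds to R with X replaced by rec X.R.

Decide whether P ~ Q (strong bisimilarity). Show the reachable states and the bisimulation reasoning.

P ~ Q

LTS(P): 5 reachable states
  p0 = rec X. d.(d.X\{c}\{b,c,d} + d.b.(X + 0)) ⊢ =d=> p1
  p1 = d.(rec X. d.(d.X\{c}\{b,c,d} + d.b.(X + 0)))\{c}\{b,c,d} + d.b.((rec X. d.(d.X\{c}\{b,c,d} + d.b.(X + 0))) + 0) ⊢ =d=> p2, =d=> p3
  p2 = (rec X. d.(d.X\{c}\{b,c,d} + d.b.(X + 0)))\{c}\{b,c,d} ⊢ ·
  p3 = b.((rec X. d.(d.X\{c}\{b,c,d} + d.b.(X + 0))) + 0) ⊢ =b=> p4
  p4 = (rec X. d.(d.X\{c}\{b,c,d} + d.b.(X + 0))) + 0 ⊢ =d=> p1
LTS(Q): 5 reachable states
  q0 = rec X. d.(d.X\{c}\{b,c,d} + d.b.(0 + X)) ⊢ =d=> q1
  q1 = d.(rec X. d.(d.X\{c}\{b,c,d} + d.b.(0 + X)))\{c}\{b,c,d} + d.b.(0 + (rec X. d.(d.X\{c}\{b,c,d} + d.b.(0 + X)))) ⊢ =d=> q2, =d=> q3
  q2 = (rec X. d.(d.X\{c}\{b,c,d} + d.b.(0 + X)))\{c}\{b,c,d} ⊢ ·
  q3 = b.(0 + (rec X. d.(d.X\{c}\{b,c,d} + d.b.(0 + X)))) ⊢ =b=> q4
  q4 = 0 + (rec X. d.(d.X\{c}\{b,c,d} + d.b.(0 + X))) ⊢ =d=> q1
Partition-refinement fixed point:
  B0 = {p0, p4, q0, q4}
  B1 = {p1, q1}
  B2 = {p3, q3}
  B3 = {p2, q2}
p0 ∈ B0, q0 ∈ B0 → same block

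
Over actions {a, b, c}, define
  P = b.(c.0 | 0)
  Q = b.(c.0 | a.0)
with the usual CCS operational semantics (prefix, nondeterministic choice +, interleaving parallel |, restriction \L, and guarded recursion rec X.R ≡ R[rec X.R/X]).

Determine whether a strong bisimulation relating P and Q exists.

not bisimilar

Reachable graph of P (3 states):
  s0 = b.(c.0 | 0) → =b=> s1
  s1 = c.0 | 0 → =c=> s2
  s2 = 0 | 0 → deadlocked
Reachable graph of Q (5 states):
  t0 = b.(c.0 | a.0) → =b=> t1
  t1 = c.0 | a.0 → =a=> t2, =c=> t3
  t2 = c.0 | 0 → =c=> t4
  t3 = 0 | a.0 → =a=> t4
  t4 = 0 | 0 → deadlocked
Partition-refinement fixed point:
  B0 = {s0}
  B1 = {s1, t2}
  B2 = {s2, t4}
  B3 = {t0}
  B4 = {t1}
  B5 = {t3}
s0 ∈ B0, t0 ∈ B3 → different blocks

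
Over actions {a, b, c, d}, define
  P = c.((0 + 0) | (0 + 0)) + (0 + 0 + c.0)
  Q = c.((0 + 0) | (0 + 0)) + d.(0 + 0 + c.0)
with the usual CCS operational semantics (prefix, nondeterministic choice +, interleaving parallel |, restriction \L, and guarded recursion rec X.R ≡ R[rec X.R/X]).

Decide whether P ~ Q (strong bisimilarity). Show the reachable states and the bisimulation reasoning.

P's transition system — 3 states:
  s0 = c.((0 + 0) | (0 + 0)) + (0 + 0 + c.0) :: --c--▸ s1, --c--▸ s2
  s1 = (0 + 0) | (0 + 0) :: ·
  s2 = 0 :: ·
Q's transition system — 4 states:
  t0 = c.((0 + 0) | (0 + 0)) + d.(0 + 0 + c.0) :: --c--▸ t1, --d--▸ t2
  t1 = (0 + 0) | (0 + 0) :: ·
  t2 = 0 + 0 + c.0 :: --c--▸ t3
  t3 = 0 :: ·
Partition-refinement fixed point:
  B0 = {s0, t2}
  B1 = {s1, s2, t1, t3}
  B2 = {t0}
s0 ∈ B0, t0 ∈ B2 → different blocks

NO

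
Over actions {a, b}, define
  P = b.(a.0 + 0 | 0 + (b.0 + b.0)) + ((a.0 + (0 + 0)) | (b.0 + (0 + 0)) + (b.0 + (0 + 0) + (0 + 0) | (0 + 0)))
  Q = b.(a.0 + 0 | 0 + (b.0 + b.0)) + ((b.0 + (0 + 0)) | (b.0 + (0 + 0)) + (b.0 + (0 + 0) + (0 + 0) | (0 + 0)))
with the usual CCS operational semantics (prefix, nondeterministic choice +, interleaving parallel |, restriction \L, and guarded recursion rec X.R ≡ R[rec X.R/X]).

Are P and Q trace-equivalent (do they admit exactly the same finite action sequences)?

traces(P) ≠ traces(Q) — witness ⟨a⟩

Reachable graph of P (6 states):
  s0 = b.(a.0 + 0 | 0 + (b.0 + b.0)) + ((a.0 + (0 + 0)) | (b.0 + (0 + 0)) + (b.0 + (0 + 0) + (0 + 0) | (0 + 0))) has moves --a--▸ s1, --b--▸ s2, --b--▸ s3, --b--▸ s4
  s1 = 0 | (b.0 + (0 + 0)) has moves --b--▸ s5
  s2 = (a.0 + (0 + 0)) | 0 has moves --a--▸ s5
  s3 = 0 has moves deadlocked
  s4 = a.0 + 0 | 0 + (b.0 + b.0) has moves --a--▸ s3, --b--▸ s3
  s5 = 0 | 0 has moves deadlocked
Reachable graph of Q (6 states):
  t0 = b.(a.0 + 0 | 0 + (b.0 + b.0)) + ((b.0 + (0 + 0)) | (b.0 + (0 + 0)) + (b.0 + (0 + 0) + (0 + 0) | (0 + 0))) has moves --b--▸ t1, --b--▸ t2, --b--▸ t3, --b--▸ t4
  t1 = (b.0 + (0 + 0)) | 0 has moves --b--▸ t5
  t2 = 0 has moves deadlocked
  t3 = 0 | (b.0 + (0 + 0)) has moves --b--▸ t5
  t4 = a.0 + 0 | 0 + (b.0 + b.0) has moves --a--▸ t2, --b--▸ t2
  t5 = 0 | 0 has moves deadlocked
Executing a from P (initial set {s0}):
  step 1 (a): {s1}
  — P admits the full trace.
Executing a from Q (initial set {t0}):
  step 1 (a): ∅  — Q cannot continue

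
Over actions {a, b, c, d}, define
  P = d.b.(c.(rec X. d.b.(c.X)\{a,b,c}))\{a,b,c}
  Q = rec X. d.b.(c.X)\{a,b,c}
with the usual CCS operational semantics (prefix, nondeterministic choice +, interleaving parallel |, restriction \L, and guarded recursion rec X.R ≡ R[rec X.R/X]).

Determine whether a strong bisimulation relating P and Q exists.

P's transition system — 3 states:
  p0 = d.b.(c.(rec X. d.b.(c.X)\{a,b,c}))\{a,b,c} → =d=> p1
  p1 = b.(c.(rec X. d.b.(c.X)\{a,b,c}))\{a,b,c} → =b=> p2
  p2 = (c.(rec X. d.b.(c.X)\{a,b,c}))\{a,b,c} → ·
Q's transition system — 3 states:
  q0 = rec X. d.b.(c.X)\{a,b,c} → =d=> q1
  q1 = b.(c.(rec X. d.b.(c.X)\{a,b,c}))\{a,b,c} → =b=> q2
  q2 = (c.(rec X. d.b.(c.X)\{a,b,c}))\{a,b,c} → ·
Bisimilarity quotient blocks:
  B0 = {p0, q0}
  B1 = {p1, q1}
  B2 = {p2, q2}
p0 ∈ B0, q0 ∈ B0 → same block

bisimilar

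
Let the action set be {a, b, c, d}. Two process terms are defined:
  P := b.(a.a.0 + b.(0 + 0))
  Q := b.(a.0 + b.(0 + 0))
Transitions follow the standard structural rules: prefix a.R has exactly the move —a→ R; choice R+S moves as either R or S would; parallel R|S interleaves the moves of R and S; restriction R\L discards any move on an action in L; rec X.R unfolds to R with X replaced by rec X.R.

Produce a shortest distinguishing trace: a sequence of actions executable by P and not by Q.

baa

P's transition system — 5 states:
  s0 = b.(a.a.0 + b.(0 + 0)) | ··b··> s1
  s1 = a.a.0 + b.(0 + 0) | ··a··> s2, ··b··> s3
  s2 = a.0 | ··a··> s4
  s3 = 0 + 0 | deadlocked
  s4 = 0 | deadlocked
Q's transition system — 4 states:
  t0 = b.(a.0 + b.(0 + 0)) | ··b··> t1
  t1 = a.0 + b.(0 + 0) | ··a··> t2, ··b··> t3
  t2 = 0 | deadlocked
  t3 = 0 + 0 | deadlocked
Run σ = ⟨baa⟩ on P: start {s0}
  step 1 (b): {s1}
  step 2 (a): {s2}
  step 3 (a): {s4}
  ✓ P
Run σ = ⟨baa⟩ on Q: start {t0}
  step 1 (b): {t1}
  step 2 (a): {t2}
  step 3 (a): no successor for Q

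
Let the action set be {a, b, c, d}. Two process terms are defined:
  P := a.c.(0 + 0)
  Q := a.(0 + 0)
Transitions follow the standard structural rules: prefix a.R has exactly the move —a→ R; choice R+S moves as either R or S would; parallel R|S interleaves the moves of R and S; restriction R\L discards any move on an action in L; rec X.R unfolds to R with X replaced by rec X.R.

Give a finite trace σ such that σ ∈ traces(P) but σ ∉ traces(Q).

Reachable graph of P (3 states):
  m0 = a.c.(0 + 0) | --a--▸ m1
  m1 = c.(0 + 0) | --c--▸ m2
  m2 = 0 + 0 | ·
Reachable graph of Q (2 states):
  n0 = a.(0 + 0) | --a--▸ n1
  n1 = 0 + 0 | ·
Trace ⟨ac⟩ through P, begin at {m0}:
  after a @ step 1: {m1}
  after c @ step 2: {m2}
  ✓ P
Trace ⟨ac⟩ through Q, begin at {n0}:
  after a @ step 1: {n1}
  after c @ step 2: ∅ (Q stuck)

ac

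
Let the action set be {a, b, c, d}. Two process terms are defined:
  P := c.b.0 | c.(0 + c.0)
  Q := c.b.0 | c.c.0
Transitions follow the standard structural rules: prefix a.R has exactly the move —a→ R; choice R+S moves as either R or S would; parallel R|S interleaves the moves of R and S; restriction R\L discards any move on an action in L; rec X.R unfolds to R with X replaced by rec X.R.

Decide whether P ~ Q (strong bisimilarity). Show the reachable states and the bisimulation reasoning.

bisimilar

P's transition system — 9 states:
  m0 = c.b.0 | c.(0 + c.0) | =c=> m1, =c=> m2
  m1 = b.0 | c.(0 + c.0) | =b=> m3, =c=> m4
  m2 = c.b.0 | (0 + c.0) | =c=> m4, =c=> m5
  m3 = 0 | c.(0 + c.0) | =c=> m6
  m4 = b.0 | (0 + c.0) | =b=> m6, =c=> m7
  m5 = c.b.0 | 0 | =c=> m7
  m6 = 0 | (0 + c.0) | =c=> m8
  m7 = b.0 | 0 | =b=> m8
  m8 = 0 | 0 | ∅
Q's transition system — 9 states:
  n0 = c.b.0 | c.c.0 | =c=> n1, =c=> n2
  n1 = b.0 | c.c.0 | =b=> n3, =c=> n4
  n2 = c.b.0 | c.0 | =c=> n4, =c=> n5
  n3 = 0 | c.c.0 | =c=> n6
  n4 = b.0 | c.0 | =b=> n6, =c=> n7
  n5 = c.b.0 | 0 | =c=> n7
  n6 = 0 | c.0 | =c=> n8
  n7 = b.0 | 0 | =b=> n8
  n8 = 0 | 0 | ∅
Bisimilarity quotient blocks:
  B0 = {m0, n0}
  B1 = {m2, n2}
  B2 = {m4, n4}
  B3 = {m6, n6}
  B4 = {m8, n8}
  B5 = {m7, n7}
  B6 = {m5, n5}
  B7 = {m1, n1}
  B8 = {m3, n3}
m0 ∈ B0, n0 ∈ B0 → same block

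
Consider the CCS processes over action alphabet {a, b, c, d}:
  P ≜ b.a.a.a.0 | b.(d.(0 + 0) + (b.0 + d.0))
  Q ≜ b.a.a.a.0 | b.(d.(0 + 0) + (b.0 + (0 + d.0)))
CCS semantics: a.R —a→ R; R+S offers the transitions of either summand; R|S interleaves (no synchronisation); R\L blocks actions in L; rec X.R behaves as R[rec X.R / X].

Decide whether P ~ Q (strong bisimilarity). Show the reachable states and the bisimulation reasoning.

YES

Reachable graph of P (20 states):
  u0 = b.a.a.a.0 | b.(d.(0 + 0) + (b.0 + d.0)) :: -b-> u1, -b-> u2
  u1 = a.a.a.0 | b.(d.(0 + 0) + (b.0 + d.0)) :: -a-> u3, -b-> u4
  u2 = b.a.a.a.0 | (d.(0 + 0) + (b.0 + d.0)) :: -b-> u4, -b-> u5, -d-> u5, -d-> u6
  u3 = a.a.0 | b.(d.(0 + 0) + (b.0 + d.0)) :: -a-> u7, -b-> u8
  u4 = a.a.a.0 | (d.(0 + 0) + (b.0 + d.0)) :: -a-> u8, -b-> u9, -d-> u10, -d-> u9
  u5 = b.a.a.a.0 | 0 :: -b-> u9
  u6 = b.a.a.a.0 | (0 + 0) :: -b-> u10
  u7 = a.0 | b.(d.(0 + 0) + (b.0 + d.0)) :: -a-> u11, -b-> u12
  u8 = a.a.0 | (d.(0 + 0) + (b.0 + d.0)) :: -a-> u12, -b-> u13, -d-> u13, -d-> u14
  u9 = a.a.a.0 | 0 :: -a-> u13
  u10 = a.a.a.0 | (0 + 0) :: -a-> u14
  u11 = 0 | b.(d.(0 + 0) + (b.0 + d.0)) :: -b-> u15
  u12 = a.0 | (d.(0 + 0) + (b.0 + d.0)) :: -a-> u15, -b-> u16, -d-> u16, -d-> u17
  u13 = a.a.0 | 0 :: -a-> u16
  u14 = a.a.0 | (0 + 0) :: -a-> u17
  u15 = 0 | (d.(0 + 0) + (b.0 + d.0)) :: -b-> u18, -d-> u18, -d-> u19
  u16 = a.0 | 0 :: -a-> u18
  u17 = a.0 | (0 + 0) :: -a-> u19
  u18 = 0 | 0 :: (no moves)
  u19 = 0 | (0 + 0) :: (no moves)
Reachable graph of Q (20 states):
  v0 = b.a.a.a.0 | b.(d.(0 + 0) + (b.0 + (0 + d.0))) :: -b-> v1, -b-> v2
  v1 = a.a.a.0 | b.(d.(0 + 0) + (b.0 + (0 + d.0))) :: -a-> v3, -b-> v4
  v2 = b.a.a.a.0 | (d.(0 + 0) + (b.0 + (0 + d.0))) :: -b-> v4, -b-> v5, -d-> v5, -d-> v6
  v3 = a.a.0 | b.(d.(0 + 0) + (b.0 + (0 + d.0))) :: -a-> v7, -b-> v8
  v4 = a.a.a.0 | (d.(0 + 0) + (b.0 + (0 + d.0))) :: -a-> v8, -b-> v9, -d-> v10, -d-> v9
  v5 = b.a.a.a.0 | 0 :: -b-> v9
  v6 = b.a.a.a.0 | (0 + 0) :: -b-> v10
  v7 = a.0 | b.(d.(0 + 0) + (b.0 + (0 + d.0))) :: -a-> v11, -b-> v12
  v8 = a.a.0 | (d.(0 + 0) + (b.0 + (0 + d.0))) :: -a-> v12, -b-> v13, -d-> v13, -d-> v14
  v9 = a.a.a.0 | 0 :: -a-> v13
  v10 = a.a.a.0 | (0 + 0) :: -a-> v14
  v11 = 0 | b.(d.(0 + 0) + (b.0 + (0 + d.0))) :: -b-> v15
  v12 = a.0 | (d.(0 + 0) + (b.0 + (0 + d.0))) :: -a-> v15, -b-> v16, -d-> v16, -d-> v17
  v13 = a.a.0 | 0 :: -a-> v16
  v14 = a.a.0 | (0 + 0) :: -a-> v17
  v15 = 0 | (d.(0 + 0) + (b.0 + (0 + d.0))) :: -b-> v18, -d-> v18, -d-> v19
  v16 = a.0 | 0 :: -a-> v18
  v17 = a.0 | (0 + 0) :: -a-> v19
  v18 = 0 | 0 :: (no moves)
  v19 = 0 | (0 + 0) :: (no moves)
Partition-refinement fixed point:
  B0 = {u0, v0}
  B1 = {u1, v1}
  B2 = {u3, v3}
  B3 = {u7, v7}
  B4 = {u12, v12}
  B5 = {u16, u17, v16, v17}
  B6 = {u18, u19, v18, v19}
  B7 = {u15, v15}
  B8 = {u11, v11}
  B9 = {u8, v8}
  B10 = {u13, u14, v13, v14}
  B11 = {u4, v4}
  B12 = {u10, u9, v10, v9}
  B13 = {u2, v2}
  B14 = {u5, u6, v5, v6}
u0 ∈ B0, v0 ∈ B0 → same block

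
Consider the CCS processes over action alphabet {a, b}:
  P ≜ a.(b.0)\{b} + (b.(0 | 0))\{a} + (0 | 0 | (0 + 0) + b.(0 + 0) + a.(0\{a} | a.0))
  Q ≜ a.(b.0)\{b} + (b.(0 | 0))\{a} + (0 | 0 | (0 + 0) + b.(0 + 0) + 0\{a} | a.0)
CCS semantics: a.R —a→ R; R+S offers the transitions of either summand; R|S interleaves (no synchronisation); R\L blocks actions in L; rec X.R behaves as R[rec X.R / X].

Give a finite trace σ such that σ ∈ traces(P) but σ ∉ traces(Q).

LTS(P): 6 reachable states
  s0 = a.(b.0)\{b} + (b.(0 | 0))\{a} + (0 | 0 | (0 + 0) + b.(0 + 0) + a.(0\{a} | a.0)) → —a→ s1, —a→ s2, —b→ s3, —b→ s4
  s1 = (b.0)\{b} → ∅
  s2 = 0\{a} | a.0 → —a→ s5
  s3 = (0 | 0)\{a} → ∅
  s4 = 0 + 0 → ∅
  s5 = 0\{a} | 0 → ∅
LTS(Q): 5 reachable states
  t0 = a.(b.0)\{b} + (b.(0 | 0))\{a} + (0 | 0 | (0 + 0) + b.(0 + 0) + 0\{a} | a.0) → —a→ t1, —a→ t2, —b→ t3, —b→ t4
  t1 = (b.0)\{b} → ∅
  t2 = 0\{a} | 0 → ∅
  t3 = (0 | 0)\{a} → ∅
  t4 = 0 + 0 → ∅
Trace ⟨aa⟩ through P, begin at {s0}:
  step 1 (a): {s1, s2}
  step 2 (a): {s5}
  — P admits the full trace.
Trace ⟨aa⟩ through Q, begin at {t0}:
  step 1 (a): {t1, t2}
  step 2 (a): ∅ (Q stuck)

aa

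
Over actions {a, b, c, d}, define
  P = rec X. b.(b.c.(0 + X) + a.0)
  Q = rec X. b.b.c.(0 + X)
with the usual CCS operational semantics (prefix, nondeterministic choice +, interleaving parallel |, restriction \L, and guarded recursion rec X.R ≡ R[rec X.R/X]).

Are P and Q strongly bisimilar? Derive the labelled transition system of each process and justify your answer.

NO

Reachable graph of P (5 states):
  p0 = rec X. b.(b.c.(0 + X) + a.0) → --b--▸ p1
  p1 = b.c.(0 + (rec X. b.(b.c.(0 + X) + a.0))) + a.0 → --a--▸ p2, --b--▸ p3
  p2 = 0 → deadlocked
  p3 = c.(0 + (rec X. b.(b.c.(0 + X) + a.0))) → --c--▸ p4
  p4 = 0 + (rec X. b.(b.c.(0 + X) + a.0)) → --b--▸ p1
Reachable graph of Q (4 states):
  q0 = rec X. b.b.c.(0 + X) → --b--▸ q1
  q1 = b.c.(0 + (rec X. b.b.c.(0 + X))) → --b--▸ q2
  q2 = c.(0 + (rec X. b.b.c.(0 + X))) → --c--▸ q3
  q3 = 0 + (rec X. b.b.c.(0 + X)) → --b--▸ q1
Partition-refinement fixed point:
  B0 = {p0, p4}
  B1 = {p1}
  B2 = {p3}
  B3 = {p2}
  B4 = {q0, q3}
  B5 = {q1}
  B6 = {q2}
p0 ∈ B0, q0 ∈ B4 → different blocks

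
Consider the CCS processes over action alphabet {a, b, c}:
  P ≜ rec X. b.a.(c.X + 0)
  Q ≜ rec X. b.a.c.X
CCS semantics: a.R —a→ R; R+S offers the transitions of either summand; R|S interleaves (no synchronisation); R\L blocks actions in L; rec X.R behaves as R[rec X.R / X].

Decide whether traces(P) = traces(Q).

traces(P) = traces(Q)

P's transition system — 3 states:
  s0 = rec X. b.a.(c.X + 0) :: -b-> s1
  s1 = a.(c.(rec X. b.a.(c.X + 0)) + 0) :: -a-> s2
  s2 = c.(rec X. b.a.(c.X + 0)) + 0 :: -c-> s0
Q's transition system — 3 states:
  t0 = rec X. b.a.c.X :: -b-> t1
  t1 = a.c.(rec X. b.a.c.X) :: -a-> t2
  t2 = c.(rec X. b.a.c.X) :: -c-> t0
Partition-refinement fixed point:
  B0 = {s0, t0}
  B1 = {s1, t1}
  B2 = {s2, t2}
s0 ∈ B0, t0 ∈ B0 → same block
Bisimilar ⇒ trace-equivalent.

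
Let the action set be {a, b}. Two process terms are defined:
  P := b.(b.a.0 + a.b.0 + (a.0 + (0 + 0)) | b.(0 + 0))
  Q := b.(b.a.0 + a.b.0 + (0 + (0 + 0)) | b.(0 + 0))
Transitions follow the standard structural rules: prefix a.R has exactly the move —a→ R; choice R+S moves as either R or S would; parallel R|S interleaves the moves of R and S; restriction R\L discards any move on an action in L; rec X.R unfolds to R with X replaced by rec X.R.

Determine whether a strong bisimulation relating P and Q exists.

NO

P's transition system — 8 states:
  m0 = b.(b.a.0 + a.b.0 + (a.0 + (0 + 0)) | b.(0 + 0)) → --b--▸ m1
  m1 = b.a.0 + a.b.0 + (a.0 + (0 + 0)) | b.(0 + 0) → --a--▸ m2, --a--▸ m3, --b--▸ m4, --b--▸ m5
  m2 = 0 | b.(0 + 0) → --b--▸ m6
  m3 = b.0 → --b--▸ m7
  m4 = (a.0 + (0 + 0)) | (0 + 0) → --a--▸ m6
  m5 = a.0 → --a--▸ m7
  m6 = 0 | (0 + 0) → deadlocked
  m7 = 0 → deadlocked
Q's transition system — 6 states:
  n0 = b.(b.a.0 + a.b.0 + (0 + (0 + 0)) | b.(0 + 0)) → --b--▸ n1
  n1 = b.a.0 + a.b.0 + (0 + (0 + 0)) | b.(0 + 0) → --a--▸ n2, --b--▸ n3, --b--▸ n4
  n2 = b.0 → --b--▸ n5
  n3 = (0 + (0 + 0)) | (0 + 0) → deadlocked
  n4 = a.0 → --a--▸ n5
  n5 = 0 → deadlocked
Partition-refinement fixed point:
  B0 = {m0}
  B1 = {m1}
  B2 = {m2, m3, n2}
  B3 = {m6, m7, n3, n5}
  B4 = {m4, m5, n4}
  B5 = {n0}
  B6 = {n1}
m0 ∈ B0, n0 ∈ B5 → different blocks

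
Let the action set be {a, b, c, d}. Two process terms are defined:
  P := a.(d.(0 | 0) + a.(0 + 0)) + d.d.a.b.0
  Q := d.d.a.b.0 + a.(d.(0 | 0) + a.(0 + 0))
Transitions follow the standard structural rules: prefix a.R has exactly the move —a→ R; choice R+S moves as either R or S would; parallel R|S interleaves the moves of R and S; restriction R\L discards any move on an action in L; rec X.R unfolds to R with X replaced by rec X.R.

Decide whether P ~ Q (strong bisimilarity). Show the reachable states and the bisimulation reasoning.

Reachable graph of P (8 states):
  u0 = a.(d.(0 | 0) + a.(0 + 0)) + d.d.a.b.0 → =a=> u1, =d=> u2
  u1 = d.(0 | 0) + a.(0 + 0) → =a=> u3, =d=> u4
  u2 = d.a.b.0 → =d=> u5
  u3 = 0 + 0 → (no moves)
  u4 = 0 | 0 → (no moves)
  u5 = a.b.0 → =a=> u6
  u6 = b.0 → =b=> u7
  u7 = 0 → (no moves)
Reachable graph of Q (8 states):
  v0 = d.d.a.b.0 + a.(d.(0 | 0) + a.(0 + 0)) → =a=> v1, =d=> v2
  v1 = d.(0 | 0) + a.(0 + 0) → =a=> v3, =d=> v4
  v2 = d.a.b.0 → =d=> v5
  v3 = 0 + 0 → (no moves)
  v4 = 0 | 0 → (no moves)
  v5 = a.b.0 → =a=> v6
  v6 = b.0 → =b=> v7
  v7 = 0 → (no moves)
Partition-refinement fixed point:
  B0 = {u0, v0}
  B1 = {u1, v1}
  B2 = {u3, u4, u7, v3, v4, v7}
  B3 = {u2, v2}
  B4 = {u5, v5}
  B5 = {u6, v6}
u0 ∈ B0, v0 ∈ B0 → same block

bisimilar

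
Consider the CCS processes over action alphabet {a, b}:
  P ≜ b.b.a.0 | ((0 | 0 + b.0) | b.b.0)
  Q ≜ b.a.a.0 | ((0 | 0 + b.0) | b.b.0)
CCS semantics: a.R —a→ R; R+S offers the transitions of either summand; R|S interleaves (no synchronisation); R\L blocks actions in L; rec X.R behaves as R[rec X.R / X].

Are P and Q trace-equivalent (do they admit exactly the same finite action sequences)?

NO — witness ⟨bbbbb⟩

Reachable graph of P (24 states):
  s0 = b.b.a.0 | ((0 | 0 + b.0) | b.b.0) → =b=> s1, =b=> s2, =b=> s3
  s1 = b.a.0 | ((0 | 0 + b.0) | b.b.0) → =b=> s4, =b=> s5, =b=> s6
  s2 = b.b.a.0 | ((0 | 0 + b.0) | b.0) → =b=> s5, =b=> s7, =b=> s8
  s3 = b.b.a.0 | (0 | b.b.0) → =b=> s6, =b=> s8
  s4 = a.0 | ((0 | 0 + b.0) | b.b.0) → =a=> s9, =b=> s10, =b=> s11
  s5 = b.a.0 | ((0 | 0 + b.0) | b.0) → =b=> s10, =b=> s12, =b=> s13
  s6 = b.a.0 | (0 | b.b.0) → =b=> s11, =b=> s13
  s7 = b.b.a.0 | ((0 | 0 + b.0) | 0) → =b=> s12, =b=> s14
  s8 = b.b.a.0 | (0 | b.0) → =b=> s13, =b=> s14
  s9 = 0 | ((0 | 0 + b.0) | b.b.0) → =b=> s15, =b=> s16
  s10 = a.0 | ((0 | 0 + b.0) | b.0) → =a=> s15, =b=> s17, =b=> s18
  s11 = a.0 | (0 | b.b.0) → =a=> s16, =b=> s18
  s12 = b.a.0 | ((0 | 0 + b.0) | 0) → =b=> s17, =b=> s19
  s13 = b.a.0 | (0 | b.0) → =b=> s18, =b=> s19
  s14 = b.b.a.0 | (0 | 0) → =b=> s19
  s15 = 0 | ((0 | 0 + b.0) | b.0) → =b=> s20, =b=> s21
  s16 = 0 | (0 | b.b.0) → =b=> s21
  s17 = a.0 | ((0 | 0 + b.0) | 0) → =a=> s20, =b=> s22
  s18 = a.0 | (0 | b.0) → =a=> s21, =b=> s22
  s19 = b.a.0 | (0 | 0) → =b=> s22
  s20 = 0 | ((0 | 0 + b.0) | 0) → =b=> s23
  s21 = 0 | (0 | b.0) → =b=> s23
  s22 = a.0 | (0 | 0) → =a=> s23
  s23 = 0 | (0 | 0) → (no moves)
Reachable graph of Q (24 states):
  t0 = b.a.a.0 | ((0 | 0 + b.0) | b.b.0) → =b=> t1, =b=> t2, =b=> t3
  t1 = a.a.0 | ((0 | 0 + b.0) | b.b.0) → =a=> t4, =b=> t5, =b=> t6
  t2 = b.a.a.0 | ((0 | 0 + b.0) | b.0) → =b=> t5, =b=> t7, =b=> t8
  t3 = b.a.a.0 | (0 | b.b.0) → =b=> t6, =b=> t8
  t4 = a.0 | ((0 | 0 + b.0) | b.b.0) → =a=> t9, =b=> t10, =b=> t11
  t5 = a.a.0 | ((0 | 0 + b.0) | b.0) → =a=> t10, =b=> t12, =b=> t13
  t6 = a.a.0 | (0 | b.b.0) → =a=> t11, =b=> t13
  t7 = b.a.a.0 | ((0 | 0 + b.0) | 0) → =b=> t12, =b=> t14
  t8 = b.a.a.0 | (0 | b.0) → =b=> t13, =b=> t14
  t9 = 0 | ((0 | 0 + b.0) | b.b.0) → =b=> t15, =b=> t16
  t10 = a.0 | ((0 | 0 + b.0) | b.0) → =a=> t15, =b=> t17, =b=> t18
  t11 = a.0 | (0 | b.b.0) → =a=> t16, =b=> t18
  t12 = a.a.0 | ((0 | 0 + b.0) | 0) → =a=> t17, =b=> t19
  t13 = a.a.0 | (0 | b.0) → =a=> t18, =b=> t19
  t14 = b.a.a.0 | (0 | 0) → =b=> t19
  t15 = 0 | ((0 | 0 + b.0) | b.0) → =b=> t20, =b=> t21
  t16 = 0 | (0 | b.b.0) → =b=> t21
  t17 = a.0 | ((0 | 0 + b.0) | 0) → =a=> t20, =b=> t22
  t18 = a.0 | (0 | b.0) → =a=> t21, =b=> t22
  t19 = a.a.0 | (0 | 0) → =a=> t22
  t20 = 0 | ((0 | 0 + b.0) | 0) → =b=> t23
  t21 = 0 | (0 | b.0) → =b=> t23
  t22 = a.0 | (0 | 0) → =a=> t23
  t23 = 0 | (0 | 0) → (no moves)
Run σ = ⟨bbbbb⟩ on P: start {s0}
  after b @ step 1: {s1, s2, s3}
  after b @ step 2: {s4, s5, s6, s7, s8}
  after b @ step 3: {s10, s11, s12, s13, s14}
  after b @ step 4: {s17, s18, s19}
  after b @ step 5: {s22}
  ✓ P
Run σ = ⟨bbbbb⟩ on Q: start {t0}
  after b @ step 1: {t1, t2, t3}
  after b @ step 2: {t5, t6, t7, t8}
  after b @ step 3: {t12, t13, t14}
  after b @ step 4: {t19}
  after b @ step 5: no successor for Q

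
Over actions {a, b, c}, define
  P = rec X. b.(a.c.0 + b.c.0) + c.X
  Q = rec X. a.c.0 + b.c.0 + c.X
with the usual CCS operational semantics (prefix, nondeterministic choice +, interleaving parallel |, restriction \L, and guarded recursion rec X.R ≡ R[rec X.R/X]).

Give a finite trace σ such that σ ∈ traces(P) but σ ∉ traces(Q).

ba

LTS(P): 4 reachable states
  u0 = rec X. b.(a.c.0 + b.c.0) + c.X ⊢ =b=> u1, =c=> u0
  u1 = a.c.0 + b.c.0 ⊢ =a=> u2, =b=> u2
  u2 = c.0 ⊢ =c=> u3
  u3 = 0 ⊢ ∅
LTS(Q): 3 reachable states
  v0 = rec X. a.c.0 + b.c.0 + c.X ⊢ =a=> v1, =b=> v1, =c=> v0
  v1 = c.0 ⊢ =c=> v2
  v2 = 0 ⊢ ∅
Run σ = ⟨ba⟩ on P: start {u0}
  step 1 (b): {u1}
  step 2 (a): {u2}
  — P admits the full trace.
Run σ = ⟨ba⟩ on Q: start {v0}
  step 1 (b): {v1}
  step 2 (a): no successor for Q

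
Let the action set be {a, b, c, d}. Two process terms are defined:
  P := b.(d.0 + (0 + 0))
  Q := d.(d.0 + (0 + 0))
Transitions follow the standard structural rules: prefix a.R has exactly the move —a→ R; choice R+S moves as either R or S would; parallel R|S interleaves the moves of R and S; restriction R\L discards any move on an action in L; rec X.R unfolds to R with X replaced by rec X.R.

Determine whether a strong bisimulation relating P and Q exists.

P's transition system — 3 states:
  p0 = b.(d.0 + (0 + 0)) ⊢ —b→ p1
  p1 = d.0 + (0 + 0) ⊢ —d→ p2
  p2 = 0 ⊢ stopped
Q's transition system — 3 states:
  q0 = d.(d.0 + (0 + 0)) ⊢ —d→ q1
  q1 = d.0 + (0 + 0) ⊢ —d→ q2
  q2 = 0 ⊢ stopped
Bisimilarity quotient blocks:
  B0 = {p0}
  B1 = {p1, q1}
  B2 = {p2, q2}
  B3 = {q0}
p0 ∈ B0, q0 ∈ B3 → different blocks

not bisimilar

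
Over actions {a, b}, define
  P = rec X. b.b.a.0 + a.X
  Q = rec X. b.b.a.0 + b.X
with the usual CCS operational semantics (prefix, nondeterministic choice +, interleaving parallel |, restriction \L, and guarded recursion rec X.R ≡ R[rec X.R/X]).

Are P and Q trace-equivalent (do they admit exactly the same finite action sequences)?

LTS(P): 4 reachable states
  s0 = rec X. b.b.a.0 + a.X → —a→ s0, —b→ s1
  s1 = b.a.0 → —b→ s2
  s2 = a.0 → —a→ s3
  s3 = 0 → (no moves)
LTS(Q): 4 reachable states
  t0 = rec X. b.b.a.0 + b.X → —b→ t0, —b→ t1
  t1 = b.a.0 → —b→ t2
  t2 = a.0 → —a→ t3
  t3 = 0 → (no moves)
Run σ = ⟨a⟩ on P: start {s0}
  after a @ step 1: {s0}
  ✓ P
Run σ = ⟨a⟩ on Q: start {t0}
  after a @ step 1: ∅  — Q cannot continue

trace-distinct — witness ⟨a⟩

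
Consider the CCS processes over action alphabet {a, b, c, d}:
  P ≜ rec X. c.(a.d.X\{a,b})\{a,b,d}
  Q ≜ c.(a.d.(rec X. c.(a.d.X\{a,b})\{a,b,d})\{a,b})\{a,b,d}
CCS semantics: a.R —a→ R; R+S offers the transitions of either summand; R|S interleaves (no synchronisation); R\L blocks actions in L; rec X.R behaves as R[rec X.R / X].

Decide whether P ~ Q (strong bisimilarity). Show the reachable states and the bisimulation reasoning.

P ~ Q

LTS(P): 2 reachable states
  u0 = rec X. c.(a.d.X\{a,b})\{a,b,d} → -c-> u1
  u1 = (a.d.(rec X. c.(a.d.X\{a,b})\{a,b,d})\{a,b})\{a,b,d} → deadlocked
LTS(Q): 2 reachable states
  v0 = c.(a.d.(rec X. c.(a.d.X\{a,b})\{a,b,d})\{a,b})\{a,b,d} → -c-> v1
  v1 = (a.d.(rec X. c.(a.d.X\{a,b})\{a,b,d})\{a,b})\{a,b,d} → deadlocked
Bisimilarity quotient blocks:
  B0 = {u0, v0}
  B1 = {u1, v1}
u0 ∈ B0, v0 ∈ B0 → same block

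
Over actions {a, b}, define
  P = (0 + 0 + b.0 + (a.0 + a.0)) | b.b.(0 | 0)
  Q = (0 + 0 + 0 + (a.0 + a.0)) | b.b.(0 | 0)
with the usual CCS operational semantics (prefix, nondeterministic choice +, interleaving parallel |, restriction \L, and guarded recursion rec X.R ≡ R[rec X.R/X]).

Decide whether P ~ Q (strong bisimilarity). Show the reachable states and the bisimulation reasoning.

P ≁ Q

Reachable graph of P (6 states):
  m0 = (0 + 0 + b.0 + (a.0 + a.0)) | b.b.(0 | 0) :: —a→ m1, —b→ m1, —b→ m2
  m1 = 0 | b.b.(0 | 0) :: —b→ m3
  m2 = (0 + 0 + b.0 + (a.0 + a.0)) | b.(0 | 0) :: —a→ m3, —b→ m3, —b→ m4
  m3 = 0 | b.(0 | 0) :: —b→ m5
  m4 = (0 + 0 + b.0 + (a.0 + a.0)) | (0 | 0) :: —a→ m5, —b→ m5
  m5 = 0 | (0 | 0) :: ∅
Reachable graph of Q (6 states):
  n0 = (0 + 0 + 0 + (a.0 + a.0)) | b.b.(0 | 0) :: —a→ n1, —b→ n2
  n1 = 0 | b.b.(0 | 0) :: —b→ n3
  n2 = (0 + 0 + 0 + (a.0 + a.0)) | b.(0 | 0) :: —a→ n3, —b→ n4
  n3 = 0 | b.(0 | 0) :: —b→ n5
  n4 = (0 + 0 + 0 + (a.0 + a.0)) | (0 | 0) :: —a→ n5
  n5 = 0 | (0 | 0) :: ∅
Partition-refinement fixed point:
  B0 = {m0}
  B1 = {m2}
  B2 = {m3, n3}
  B3 = {m5, n5}
  B4 = {m4}
  B5 = {m1, n1}
  B6 = {n0}
  B7 = {n2}
  B8 = {n4}
m0 ∈ B0, n0 ∈ B6 → different blocks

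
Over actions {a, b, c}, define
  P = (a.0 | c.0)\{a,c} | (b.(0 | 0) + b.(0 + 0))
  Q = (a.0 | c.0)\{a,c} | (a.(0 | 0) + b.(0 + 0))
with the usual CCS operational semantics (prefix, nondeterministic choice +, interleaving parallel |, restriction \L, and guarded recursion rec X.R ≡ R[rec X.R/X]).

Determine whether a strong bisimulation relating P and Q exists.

P's transition system — 3 states:
  p0 = (a.0 | c.0)\{a,c} | (b.(0 | 0) + b.(0 + 0)) ⊢ =b=> p1, =b=> p2
  p1 = (a.0 | c.0)\{a,c} | (0 + 0) ⊢ ∅
  p2 = (a.0 | c.0)\{a,c} | (0 | 0) ⊢ ∅
Q's transition system — 3 states:
  q0 = (a.0 | c.0)\{a,c} | (a.(0 | 0) + b.(0 + 0)) ⊢ =a=> q1, =b=> q2
  q1 = (a.0 | c.0)\{a,c} | (0 | 0) ⊢ ∅
  q2 = (a.0 | c.0)\{a,c} | (0 + 0) ⊢ ∅
Coarsest stable partition (strong bisimilarity classes):
  B0 = {p0}
  B1 = {p1, p2, q1, q2}
  B2 = {q0}
p0 ∈ B0, q0 ∈ B2 → different blocks

NO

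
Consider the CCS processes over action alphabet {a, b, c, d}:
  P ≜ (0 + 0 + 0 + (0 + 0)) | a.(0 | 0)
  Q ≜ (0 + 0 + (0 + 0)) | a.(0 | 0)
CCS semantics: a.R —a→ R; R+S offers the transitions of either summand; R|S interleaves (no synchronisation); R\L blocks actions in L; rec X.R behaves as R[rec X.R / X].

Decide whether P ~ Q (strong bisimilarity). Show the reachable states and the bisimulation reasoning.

P's transition system — 2 states:
  u0 = (0 + 0 + 0 + (0 + 0)) | a.(0 | 0) → —a→ u1
  u1 = (0 + 0 + 0 + (0 + 0)) | (0 | 0) → ·
Q's transition system — 2 states:
  v0 = (0 + 0 + (0 + 0)) | a.(0 | 0) → —a→ v1
  v1 = (0 + 0 + (0 + 0)) | (0 | 0) → ·
Partition-refinement fixed point:
  B0 = {u0, v0}
  B1 = {u1, v1}
u0 ∈ B0, v0 ∈ B0 → same block

bisimilar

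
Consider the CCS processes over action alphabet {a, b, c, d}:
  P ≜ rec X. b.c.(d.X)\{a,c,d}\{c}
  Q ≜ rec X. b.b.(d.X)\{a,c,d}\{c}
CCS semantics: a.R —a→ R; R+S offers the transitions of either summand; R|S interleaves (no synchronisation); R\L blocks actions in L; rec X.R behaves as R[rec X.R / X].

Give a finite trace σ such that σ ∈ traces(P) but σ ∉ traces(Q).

bc

LTS(P): 3 reachable states
  p0 = rec X. b.c.(d.X)\{a,c,d}\{c} → ··b··> p1
  p1 = c.(d.(rec X. b.c.(d.X)\{a,c,d}\{c}))\{a,c,d}\{c} → ··c··> p2
  p2 = (d.(rec X. b.c.(d.X)\{a,c,d}\{c}))\{a,c,d}\{c} → deadlocked
LTS(Q): 3 reachable states
  q0 = rec X. b.b.(d.X)\{a,c,d}\{c} → ··b··> q1
  q1 = b.(d.(rec X. b.b.(d.X)\{a,c,d}\{c}))\{a,c,d}\{c} → ··b··> q2
  q2 = (d.(rec X. b.b.(d.X)\{a,c,d}\{c}))\{a,c,d}\{c} → deadlocked
Executing bc from P (initial set {p0}):
  step 1 (b): {p1}
  step 2 (c): {p2}
  — P admits the full trace.
Executing bc from Q (initial set {q0}):
  step 1 (b): {q1}
  step 2 (c): ∅ (Q stuck)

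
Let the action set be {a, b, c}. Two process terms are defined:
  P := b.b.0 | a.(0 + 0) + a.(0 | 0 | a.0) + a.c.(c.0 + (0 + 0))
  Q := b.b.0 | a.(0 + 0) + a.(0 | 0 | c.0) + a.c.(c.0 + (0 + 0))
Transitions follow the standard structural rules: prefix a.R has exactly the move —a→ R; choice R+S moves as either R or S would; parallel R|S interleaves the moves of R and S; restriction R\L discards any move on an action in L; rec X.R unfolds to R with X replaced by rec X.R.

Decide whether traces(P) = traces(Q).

LTS(P): 11 reachable states
  m0 = b.b.0 | a.(0 + 0) + a.(0 | 0 | a.0) + a.c.(c.0 + (0 + 0)) :: ··a··> m1, ··a··> m2, ··a··> m3, ··b··> m4
  m1 = 0 | 0 | a.0 :: ··a··> m5
  m2 = b.b.0 | (0 + 0) :: ··b··> m6
  m3 = c.(c.0 + (0 + 0)) :: ··c··> m7
  m4 = b.0 | a.(0 + 0) :: ··a··> m6, ··b··> m8
  m5 = 0 | 0 | 0 :: ∅
  m6 = b.0 | (0 + 0) :: ··b··> m9
  m7 = c.0 + (0 + 0) :: ··c··> m10
  m8 = 0 | a.(0 + 0) :: ··a··> m9
  m9 = 0 | (0 + 0) :: ∅
  m10 = 0 :: ∅
LTS(Q): 11 reachable states
  n0 = b.b.0 | a.(0 + 0) + a.(0 | 0 | c.0) + a.c.(c.0 + (0 + 0)) :: ··a··> n1, ··a··> n2, ··a··> n3, ··b··> n4
  n1 = 0 | 0 | c.0 :: ··c··> n5
  n2 = b.b.0 | (0 + 0) :: ··b··> n6
  n3 = c.(c.0 + (0 + 0)) :: ··c··> n7
  n4 = b.0 | a.(0 + 0) :: ··a··> n6, ··b··> n8
  n5 = 0 | 0 | 0 :: ∅
  n6 = b.0 | (0 + 0) :: ··b··> n9
  n7 = c.0 + (0 + 0) :: ··c··> n10
  n8 = 0 | a.(0 + 0) :: ··a··> n9
  n9 = 0 | (0 + 0) :: ∅
  n10 = 0 :: ∅
Run σ = ⟨aa⟩ on P: start {m0}
  after a @ step 1: {m1, m2, m3}
  after a @ step 2: {m5}
  P completes σ.
Run σ = ⟨aa⟩ on Q: start {n0}
  after a @ step 1: {n1, n2, n3}
  after a @ step 2: no successor for Q

trace-distinct — witness ⟨aa⟩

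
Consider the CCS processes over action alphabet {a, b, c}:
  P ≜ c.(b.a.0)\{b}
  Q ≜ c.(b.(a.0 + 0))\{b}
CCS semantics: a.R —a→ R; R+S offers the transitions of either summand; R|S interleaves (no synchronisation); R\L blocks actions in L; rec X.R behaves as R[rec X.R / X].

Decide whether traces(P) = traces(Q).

YES

P's transition system — 2 states:
  s0 = c.(b.a.0)\{b} ⊢ --c--▸ s1
  s1 = (b.a.0)\{b} ⊢ ∅
Q's transition system — 2 states:
  t0 = c.(b.(a.0 + 0))\{b} ⊢ --c--▸ t1
  t1 = (b.(a.0 + 0))\{b} ⊢ ∅
Partition-refinement fixed point:
  B0 = {s0, t0}
  B1 = {s1, t1}
s0 ∈ B0, t0 ∈ B0 → same block
Bisimilar ⇒ trace-equivalent.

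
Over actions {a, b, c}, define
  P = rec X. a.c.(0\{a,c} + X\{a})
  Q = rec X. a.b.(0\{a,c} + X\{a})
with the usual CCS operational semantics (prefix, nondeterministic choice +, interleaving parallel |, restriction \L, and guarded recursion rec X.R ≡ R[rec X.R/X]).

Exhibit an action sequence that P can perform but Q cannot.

ac

P's transition system — 3 states:
  s0 = rec X. a.c.(0\{a,c} + X\{a}) | --a--▸ s1
  s1 = c.(0\{a,c} + (rec X. a.c.(0\{a,c} + X\{a}))\{a}) | --c--▸ s2
  s2 = 0\{a,c} + (rec X. a.c.(0\{a,c} + X\{a}))\{a} | ·
Q's transition system — 3 states:
  t0 = rec X. a.b.(0\{a,c} + X\{a}) | --a--▸ t1
  t1 = b.(0\{a,c} + (rec X. a.b.(0\{a,c} + X\{a}))\{a}) | --b--▸ t2
  t2 = 0\{a,c} + (rec X. a.b.(0\{a,c} + X\{a}))\{a} | ·
Trace ⟨ac⟩ through P, begin at {s0}:
  step 1 (a): {s1}
  step 2 (c): {s2}
  — P admits the full trace.
Trace ⟨ac⟩ through Q, begin at {t0}:
  step 1 (a): {t1}
  step 2 (c): ∅ (Q stuck)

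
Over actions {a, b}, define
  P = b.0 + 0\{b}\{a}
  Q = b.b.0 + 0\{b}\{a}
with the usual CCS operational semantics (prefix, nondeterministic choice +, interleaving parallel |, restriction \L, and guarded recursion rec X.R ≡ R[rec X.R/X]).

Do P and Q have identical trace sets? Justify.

Reachable graph of P (2 states):
  m0 = b.0 + 0\{b}\{a} | --b--▸ m1
  m1 = 0 | (no moves)
Reachable graph of Q (3 states):
  n0 = b.b.0 + 0\{b}\{a} | --b--▸ n1
  n1 = b.0 | --b--▸ n2
  n2 = 0 | (no moves)
Executing bb from Q (initial set {n0}):
  [1] b ⇒ {n1}
  [2] b ⇒ {n2}
  Q completes σ.
Executing bb from P (initial set {m0}):
  [1] b ⇒ {m1}
  [2] b ⇒ ∅  — P cannot continue

trace-distinct — witness ⟨bb⟩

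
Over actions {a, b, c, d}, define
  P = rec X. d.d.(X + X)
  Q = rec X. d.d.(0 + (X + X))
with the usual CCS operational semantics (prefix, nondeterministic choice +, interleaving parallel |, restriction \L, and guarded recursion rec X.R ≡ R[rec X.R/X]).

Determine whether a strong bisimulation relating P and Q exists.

LTS(P): 3 reachable states
  u0 = rec X. d.d.(X + X) → --d--▸ u1
  u1 = d.((rec X. d.d.(X + X)) + (rec X. d.d.(X + X))) → --d--▸ u2
  u2 = (rec X. d.d.(X + X)) + (rec X. d.d.(X + X)) → --d--▸ u1
LTS(Q): 3 reachable states
  v0 = rec X. d.d.(0 + (X + X)) → --d--▸ v1
  v1 = d.(0 + ((rec X. d.d.(0 + (X + X))) + (rec X. d.d.(0 + (X + X))))) → --d--▸ v2
  v2 = 0 + ((rec X. d.d.(0 + (X + X))) + (rec X. d.d.(0 + (X + X)))) → --d--▸ v1
Partition-refinement fixed point:
  B0 = {u0, u1, u2, v0, v1, v2}
u0 ∈ B0, v0 ∈ B0 → same block

bisimilar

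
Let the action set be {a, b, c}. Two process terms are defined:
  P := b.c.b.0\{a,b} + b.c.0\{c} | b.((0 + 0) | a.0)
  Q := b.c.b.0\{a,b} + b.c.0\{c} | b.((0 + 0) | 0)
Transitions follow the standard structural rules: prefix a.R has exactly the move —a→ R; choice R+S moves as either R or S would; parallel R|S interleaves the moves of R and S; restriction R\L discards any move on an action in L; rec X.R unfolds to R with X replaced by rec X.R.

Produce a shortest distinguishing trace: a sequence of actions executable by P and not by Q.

ba

LTS(P): 12 reachable states
  m0 = b.c.b.0\{a,b} + b.c.0\{c} | b.((0 + 0) | a.0) has moves —b→ m1, —b→ m2, —b→ m3
  m1 = b.c.0\{c} | ((0 + 0) | a.0) has moves —a→ m4, —b→ m5
  m2 = c.0\{c} | b.((0 + 0) | a.0) has moves —b→ m5, —c→ m6
  m3 = c.b.0\{a,b} has moves —c→ m7
  m4 = b.c.0\{c} | ((0 + 0) | 0) has moves —b→ m8
  m5 = c.0\{c} | ((0 + 0) | a.0) has moves —a→ m8, —c→ m9
  m6 = 0\{c} | b.((0 + 0) | a.0) has moves —b→ m9
  m7 = b.0\{a,b} has moves —b→ m10
  m8 = c.0\{c} | ((0 + 0) | 0) has moves —c→ m11
  m9 = 0\{c} | ((0 + 0) | a.0) has moves —a→ m11
  m10 = 0\{a,b} has moves ∅
  m11 = 0\{c} | ((0 + 0) | 0) has moves ∅
LTS(Q): 9 reachable states
  n0 = b.c.b.0\{a,b} + b.c.0\{c} | b.((0 + 0) | 0) has moves —b→ n1, —b→ n2, —b→ n3
  n1 = b.c.0\{c} | ((0 + 0) | 0) has moves —b→ n4
  n2 = c.0\{c} | b.((0 + 0) | 0) has moves —b→ n4, —c→ n5
  n3 = c.b.0\{a,b} has moves —c→ n6
  n4 = c.0\{c} | ((0 + 0) | 0) has moves —c→ n7
  n5 = 0\{c} | b.((0 + 0) | 0) has moves —b→ n7
  n6 = b.0\{a,b} has moves —b→ n8
  n7 = 0\{c} | ((0 + 0) | 0) has moves ∅
  n8 = 0\{a,b} has moves ∅
Executing ba from P (initial set {m0}):
  after b @ step 1: {m1, m2, m3}
  after a @ step 2: {m4}
  ✓ P
Executing ba from Q (initial set {n0}):
  after b @ step 1: {n1, n2, n3}
  after a @ step 2: ∅  — Q cannot continue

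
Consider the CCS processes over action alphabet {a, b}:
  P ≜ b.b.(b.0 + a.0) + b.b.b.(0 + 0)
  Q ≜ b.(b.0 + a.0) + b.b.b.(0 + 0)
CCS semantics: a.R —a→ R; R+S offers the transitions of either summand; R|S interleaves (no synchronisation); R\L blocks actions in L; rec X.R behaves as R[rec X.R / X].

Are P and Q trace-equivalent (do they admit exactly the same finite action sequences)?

NO — witness ⟨bba⟩

P's transition system — 7 states:
  m0 = b.b.(b.0 + a.0) + b.b.b.(0 + 0) has moves —b→ m1, —b→ m2
  m1 = b.(b.0 + a.0) has moves —b→ m3
  m2 = b.b.(0 + 0) has moves —b→ m4
  m3 = b.0 + a.0 has moves —a→ m5, —b→ m5
  m4 = b.(0 + 0) has moves —b→ m6
  m5 = 0 has moves stopped
  m6 = 0 + 0 has moves stopped
Q's transition system — 6 states:
  n0 = b.(b.0 + a.0) + b.b.b.(0 + 0) has moves —b→ n1, —b→ n2
  n1 = b.0 + a.0 has moves —a→ n3, —b→ n3
  n2 = b.b.(0 + 0) has moves —b→ n4
  n3 = 0 has moves stopped
  n4 = b.(0 + 0) has moves —b→ n5
  n5 = 0 + 0 has moves stopped
Executing bba from P (initial set {m0}):
  after b @ step 1: {m1, m2}
  after b @ step 2: {m3, m4}
  after a @ step 3: {m5}
  P completes σ.
Executing bba from Q (initial set {n0}):
  after b @ step 1: {n1, n2}
  after b @ step 2: {n3, n4}
  after a @ step 3: no successor for Q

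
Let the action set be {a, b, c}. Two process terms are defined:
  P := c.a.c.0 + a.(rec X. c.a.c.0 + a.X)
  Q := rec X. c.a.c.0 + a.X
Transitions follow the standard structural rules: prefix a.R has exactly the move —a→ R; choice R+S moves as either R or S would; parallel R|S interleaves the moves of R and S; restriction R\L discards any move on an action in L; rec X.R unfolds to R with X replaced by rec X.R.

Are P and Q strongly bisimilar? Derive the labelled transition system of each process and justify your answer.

YES

Reachable graph of P (5 states):
  u0 = c.a.c.0 + a.(rec X. c.a.c.0 + a.X) ⊢ =a=> u1, =c=> u2
  u1 = rec X. c.a.c.0 + a.X ⊢ =a=> u1, =c=> u2
  u2 = a.c.0 ⊢ =a=> u3
  u3 = c.0 ⊢ =c=> u4
  u4 = 0 ⊢ ∅
Reachable graph of Q (4 states):
  v0 = rec X. c.a.c.0 + a.X ⊢ =a=> v0, =c=> v1
  v1 = a.c.0 ⊢ =a=> v2
  v2 = c.0 ⊢ =c=> v3
  v3 = 0 ⊢ ∅
Coarsest stable partition (strong bisimilarity classes):
  B0 = {u0, u1, v0}
  B1 = {u2, v1}
  B2 = {u3, v2}
  B3 = {u4, v3}
u0 ∈ B0, v0 ∈ B0 → same block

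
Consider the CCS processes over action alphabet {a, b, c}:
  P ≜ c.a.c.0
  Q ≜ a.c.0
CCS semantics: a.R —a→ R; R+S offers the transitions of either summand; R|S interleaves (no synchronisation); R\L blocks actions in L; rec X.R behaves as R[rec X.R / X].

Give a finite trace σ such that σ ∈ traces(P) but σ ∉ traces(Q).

c

Reachable graph of P (4 states):
  s0 = c.a.c.0 ⊢ =c=> s1
  s1 = a.c.0 ⊢ =a=> s2
  s2 = c.0 ⊢ =c=> s3
  s3 = 0 ⊢ ∅
Reachable graph of Q (3 states):
  t0 = a.c.0 ⊢ =a=> t1
  t1 = c.0 ⊢ =c=> t2
  t2 = 0 ⊢ ∅
Run σ = ⟨c⟩ on P: start {s0}
  after c @ step 1: {s1}
  — P admits the full trace.
Run σ = ⟨c⟩ on Q: start {t0}
  after c @ step 1: no successor for Q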